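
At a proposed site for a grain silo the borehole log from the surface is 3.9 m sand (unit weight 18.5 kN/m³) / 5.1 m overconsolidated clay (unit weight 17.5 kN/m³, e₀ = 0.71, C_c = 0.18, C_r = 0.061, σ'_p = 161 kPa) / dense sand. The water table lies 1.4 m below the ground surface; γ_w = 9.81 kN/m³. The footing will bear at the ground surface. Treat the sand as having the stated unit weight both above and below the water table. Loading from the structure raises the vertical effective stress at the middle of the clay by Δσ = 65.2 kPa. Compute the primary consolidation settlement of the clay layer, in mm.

S_c ≈ 53.6 mm

Mid-depth of clay below the ground surface: z = 3.9 + 5.1/2 = 6.45 m.
Total vertical stress at mid-clay: σ_v = 18.5×3.9 + 17.5×2.55 = 116.77 kPa.
Pore pressure: u = 9.81×(6.45 − 1.4) = 49.541 kPa.
Initial effective stress: σ'_0 = σ_v − u = 116.77 − 49.541 = 67.229 kPa.
Final effective stress: σ'_f = 67.229 + 65.2 = 132.43 kPa.
σ'_f = 132.43 ≤ σ'_p = 161 kPa, so the clay remains overconsolidated and only the recompression index applies:
S_c = C_r·H/(1+e₀)·log₁₀(σ'_f/σ'_0) = 0.061×5.1/1.71×log₁₀(132.43/67.229)
    = 0.18193 × 0.29443 = 0.05357 m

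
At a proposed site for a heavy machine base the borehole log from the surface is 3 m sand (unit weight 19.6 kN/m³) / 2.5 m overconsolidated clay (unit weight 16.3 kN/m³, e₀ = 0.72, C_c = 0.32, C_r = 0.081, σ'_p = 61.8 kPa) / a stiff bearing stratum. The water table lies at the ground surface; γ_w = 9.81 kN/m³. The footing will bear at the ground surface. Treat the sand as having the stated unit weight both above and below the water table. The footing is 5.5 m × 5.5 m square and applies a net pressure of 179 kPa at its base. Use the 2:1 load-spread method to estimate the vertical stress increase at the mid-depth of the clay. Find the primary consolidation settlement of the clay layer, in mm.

Mid-depth of clay below the ground surface: z = 3 + 2.5/2 = 4.25 m.
Total vertical stress at mid-clay: σ_v = 19.6×3 + 16.3×1.25 = 79.175 kPa.
Pore pressure: u = 9.81×(4.25 − 0) = 41.693 kPa.
Initial effective stress: σ'_0 = σ_v − u = 79.175 − 41.693 = 37.482 kPa.
Stress increase at mid-clay by the 2:1 spreading method:
Δσ = qBL/((B+z)(L+z)) = 179×5.5×5.5/((5.5+4.25)(5.5+4.25)) = 56.96 kPa
Final effective stress: σ'_f = 37.482 + 56.96 = 94.442 kPa.
σ'_f = 94.442 > σ'_p = 61.8 kPa, so the stress path crosses the preconsolidation pressure — recompression up to σ'_p, then virgin compression beyond:
S_c = H/(1+e₀)·[C_r·log₁₀(σ'_p/σ'_0) + C_c·log₁₀(σ'_f/σ'_p)]
    = 2.5/1.72 × [0.081×log₁₀(61.8/37.482) + 0.32×log₁₀(94.442/61.8)]
    = 1.4535 × [0.01759 + 0.058937] = 0.1112 m

S_c ≈ 111 mm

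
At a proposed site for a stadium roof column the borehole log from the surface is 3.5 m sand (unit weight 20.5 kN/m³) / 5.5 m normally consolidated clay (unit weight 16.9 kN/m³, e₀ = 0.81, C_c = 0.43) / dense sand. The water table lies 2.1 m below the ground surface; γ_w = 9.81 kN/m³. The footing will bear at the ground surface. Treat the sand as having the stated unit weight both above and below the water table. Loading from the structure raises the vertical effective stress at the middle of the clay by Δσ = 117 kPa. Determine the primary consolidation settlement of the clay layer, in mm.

S_c ≈ 522 mm

Mid-depth of clay below the ground surface: z = 3.5 + 5.5/2 = 6.25 m.
Total vertical stress at mid-clay: σ_v = 20.5×3.5 + 16.9×2.75 = 118.22 kPa.
Pore pressure: u = 9.81×(6.25 − 2.1) = 40.712 kPa.
Initial effective stress: σ'_0 = σ_v − u = 118.22 − 40.712 = 77.508 kPa.
Final effective stress: σ'_f = σ'_0 + Δσ = 77.508 + 117 = 194.51 kPa.
Normally consolidated clay, so the full stress increment lies on the virgin compression line:
S_c = C_c·H/(1+e₀)·log₁₀(σ'_f/σ'_0) = 0.43×5.5/(1+0.81)×log₁₀(194.51/77.508)
    = 1.3066 × 0.3996 = 0.5221 m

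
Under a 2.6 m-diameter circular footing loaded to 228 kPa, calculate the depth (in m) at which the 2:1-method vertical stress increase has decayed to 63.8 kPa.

2:1 spreading — at depth z the loaded area has grown by z in each plan dimension:
qD²/(D+z)² = Δσ_z ⇒ z = D(√(q/Δσ_z) − 1) = 2.6×(√(228/63.8) − 1) = 2.315 m

z ≈ 2.32 m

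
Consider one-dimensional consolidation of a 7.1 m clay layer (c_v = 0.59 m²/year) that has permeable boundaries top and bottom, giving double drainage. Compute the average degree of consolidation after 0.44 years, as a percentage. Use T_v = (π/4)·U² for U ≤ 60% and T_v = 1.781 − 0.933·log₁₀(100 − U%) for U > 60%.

U ≈ 16.2 %

Drainage path length: H_d = H/2 = 3.55 m (double drainage).
T_v = c_v·t/H_d² = 0.59×0.44/3.55² = 0.020599.
T_v = 0.020599 corresponds to the U ≤ 60% branch:
U = √(4T_v/π) = 0.1619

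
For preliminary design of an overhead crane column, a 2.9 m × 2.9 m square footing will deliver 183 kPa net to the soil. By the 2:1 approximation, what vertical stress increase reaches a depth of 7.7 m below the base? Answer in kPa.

By the 2:1 method the load spreads at 1 horizontal : 2 vertical, so at depth z the loaded area has grown by z in each plan dimension:
Δσ = qBL/((B+z)(L+z)) = 183×2.9×2.9/((2.9+7.7)(2.9+7.7)) = 13.697 kPa

Δσ_z ≈ 13.7 kPa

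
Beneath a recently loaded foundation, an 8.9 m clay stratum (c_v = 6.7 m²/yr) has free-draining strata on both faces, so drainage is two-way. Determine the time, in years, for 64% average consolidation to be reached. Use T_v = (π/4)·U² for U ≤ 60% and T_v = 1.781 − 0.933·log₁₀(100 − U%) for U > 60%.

Drainage path length: H_d = H/2 = 4.45 m (double drainage).
U > 60%: T_v = 1.781 − 0.933·log₁₀(100 − 64) = 0.32897.
t = T_v·H_d²/c_v = 0.32897×4.45²/6.7 = 0.9723 years.

t ≈ 0.972 years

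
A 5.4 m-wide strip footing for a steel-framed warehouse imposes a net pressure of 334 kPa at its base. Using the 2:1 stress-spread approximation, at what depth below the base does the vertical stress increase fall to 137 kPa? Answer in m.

2:1 spreading — at depth z the loaded area has grown by z in each plan dimension:
qB/(B+z) = Δσ_z ⇒ z = qB/Δσ_z − B = 334×5.4/137 − 5.4 = 7.765 m

z ≈ 7.76 m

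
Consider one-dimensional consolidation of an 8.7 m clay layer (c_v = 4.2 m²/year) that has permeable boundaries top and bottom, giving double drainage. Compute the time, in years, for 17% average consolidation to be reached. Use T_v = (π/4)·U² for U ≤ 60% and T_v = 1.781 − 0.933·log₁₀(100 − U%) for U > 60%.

Drainage path length: H_d = H/2 = 4.35 m (double drainage).
U ≤ 60%: T_v = (π/4)·U² = (π/4)×0.17² = 0.022698.
t = T_v·H_d²/c_v = 0.022698×4.35²/4.2 = 0.1023 years.

t ≈ 0.102 years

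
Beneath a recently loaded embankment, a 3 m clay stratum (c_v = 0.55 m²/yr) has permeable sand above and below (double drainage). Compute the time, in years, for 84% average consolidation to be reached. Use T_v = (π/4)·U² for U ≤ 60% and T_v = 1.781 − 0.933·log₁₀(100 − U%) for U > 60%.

Drainage path length: H_d = H/2 = 1.5 m (double drainage).
U > 60%: T_v = 1.781 − 0.933·log₁₀(100 − 84) = 0.65756.
t = T_v·H_d²/c_v = 0.65756×1.5²/0.55 = 2.69 years.

t ≈ 2.69 years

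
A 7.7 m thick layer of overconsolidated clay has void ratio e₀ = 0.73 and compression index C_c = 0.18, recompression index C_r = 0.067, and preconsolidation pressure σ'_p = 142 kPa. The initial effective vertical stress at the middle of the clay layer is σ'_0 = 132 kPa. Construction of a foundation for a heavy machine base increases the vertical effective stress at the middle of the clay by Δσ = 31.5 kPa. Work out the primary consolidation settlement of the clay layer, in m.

Final effective stress: σ'_f = 132 + 31.5 = 163.5 kPa.
σ'_f = 163.5 > σ'_p = 142 kPa, so the stress path crosses the preconsolidation pressure — recompression up to σ'_p, then virgin compression beyond:
S_c = H/(1+e₀)·[C_r·log₁₀(σ'_p/σ'_0) + C_c·log₁₀(σ'_f/σ'_p)]
    = 7.7/1.73 × [0.067×log₁₀(142/132) + 0.18×log₁₀(163.5/142)]
    = 4.4509 × [0.0021249 + 0.011021] = 0.05851 m

S_c ≈ 0.0585 m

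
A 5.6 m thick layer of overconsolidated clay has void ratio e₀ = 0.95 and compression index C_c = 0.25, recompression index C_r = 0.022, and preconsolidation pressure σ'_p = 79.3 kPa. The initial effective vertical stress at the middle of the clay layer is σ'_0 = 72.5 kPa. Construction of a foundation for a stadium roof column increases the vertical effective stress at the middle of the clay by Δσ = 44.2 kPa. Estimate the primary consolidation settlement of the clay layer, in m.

Final effective stress: σ'_f = 72.5 + 44.2 = 116.7 kPa.
σ'_f = 116.7 > σ'_p = 79.3 kPa, so the stress path crosses the preconsolidation pressure — recompression up to σ'_p, then virgin compression beyond:
S_c = H/(1+e₀)·[C_r·log₁₀(σ'_p/σ'_0) + C_c·log₁₀(σ'_f/σ'_p)]
    = 5.6/1.95 × [0.022×log₁₀(79.3/72.5) + 0.25×log₁₀(116.7/79.3)]
    = 2.8718 × [0.00085657 + 0.041949] = 0.1229 m

S_c ≈ 0.123 m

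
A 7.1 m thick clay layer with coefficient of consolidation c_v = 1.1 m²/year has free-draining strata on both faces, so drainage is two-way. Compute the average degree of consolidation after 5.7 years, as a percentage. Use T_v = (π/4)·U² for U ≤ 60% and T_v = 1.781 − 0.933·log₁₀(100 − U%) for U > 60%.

Drainage path length: H_d = H/2 = 3.55 m (double drainage).
T_v = c_v·t/H_d² = 1.1×5.7/3.55² = 0.49752.
T_v = 0.49752 corresponds to the U > 60% branch:
U = 1 − 10^((1.781 − T_v)/0.933)/100 = 0.7625

U ≈ 76.3 %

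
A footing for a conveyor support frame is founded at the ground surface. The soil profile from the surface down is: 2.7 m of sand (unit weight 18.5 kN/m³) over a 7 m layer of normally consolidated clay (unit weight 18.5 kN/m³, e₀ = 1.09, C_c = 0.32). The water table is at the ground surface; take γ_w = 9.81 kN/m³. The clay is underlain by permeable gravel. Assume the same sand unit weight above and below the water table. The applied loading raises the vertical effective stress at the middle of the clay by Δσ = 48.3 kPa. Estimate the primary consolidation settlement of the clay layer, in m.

S_c ≈ 0.298 m

Mid-depth of clay below the ground surface: z = 2.7 + 7/2 = 6.2 m.
Total vertical stress at mid-clay: σ_v = 18.5×2.7 + 18.5×3.5 = 114.7 kPa.
Pore pressure: u = 9.81×(6.2 − 0) = 60.822 kPa.
Initial effective stress: σ'_0 = σ_v − u = 114.7 − 60.822 = 53.878 kPa.
Final effective stress: σ'_f = σ'_0 + Δσ = 53.878 + 48.3 = 102.18 kPa.
Normally consolidated clay, so the full stress increment lies on the virgin compression line:
S_c = C_c·H/(1+e₀)·log₁₀(σ'_f/σ'_0) = 0.32×7/(1+1.09)×log₁₀(102.18/53.878)
    = 1.0718 × 0.27795 = 0.2979 m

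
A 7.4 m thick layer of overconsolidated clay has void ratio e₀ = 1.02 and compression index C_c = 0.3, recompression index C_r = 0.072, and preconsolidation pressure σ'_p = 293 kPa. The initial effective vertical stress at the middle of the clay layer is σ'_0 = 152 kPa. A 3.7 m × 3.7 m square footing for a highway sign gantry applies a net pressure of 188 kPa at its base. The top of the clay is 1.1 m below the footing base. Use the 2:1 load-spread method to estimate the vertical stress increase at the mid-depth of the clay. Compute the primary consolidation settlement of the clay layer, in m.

Mid-depth of clay below the footing base: z = 1.1 + 7.4/2 = 4.8 m.
Stress increase at mid-clay by the 2:1 spreading method:
Δσ = qBL/((B+z)(L+z)) = 188×3.7×3.7/((3.7+4.8)(3.7+4.8)) = 35.622 kPa
Final effective stress: σ'_f = 152 + 35.622 = 187.62 kPa.
σ'_f = 187.62 ≤ σ'_p = 293 kPa, so the clay remains overconsolidated and only the recompression index applies:
S_c = C_r·H/(1+e₀)·log₁₀(σ'_f/σ'_0) = 0.072×7.4/2.02×log₁₀(187.62/152)
    = 0.26376 × 0.091436 = 0.02412 m

S_c ≈ 0.0241 m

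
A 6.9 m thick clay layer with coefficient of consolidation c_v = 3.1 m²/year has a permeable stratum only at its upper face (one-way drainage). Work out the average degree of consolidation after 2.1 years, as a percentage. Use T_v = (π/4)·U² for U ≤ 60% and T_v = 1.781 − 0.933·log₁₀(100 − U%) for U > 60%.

Drainage path length: H_d = H = 6.9 m (single drainage).
T_v = c_v·t/H_d² = 3.1×2.1/6.9² = 0.13674.
T_v = 0.13674 corresponds to the U ≤ 60% branch:
U = √(4T_v/π) = 0.4173

U ≈ 41.7 %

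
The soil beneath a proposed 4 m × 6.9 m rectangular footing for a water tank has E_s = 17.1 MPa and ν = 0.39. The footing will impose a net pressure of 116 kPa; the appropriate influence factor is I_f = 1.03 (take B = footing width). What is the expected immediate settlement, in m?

S_e ≈ 0.0237 m

Immediate (elastic) settlement: S_e = q·B·(1−ν²)/E_s · I_f.
E_s = 17.1 MPa = 17100 kPa.
S_e = 116 × 4 × (1 − 0.39²) / 17100 × 1.03
    = 116 × 4 × 0.8479 / 17100 × 1.03
    = 0.0237 m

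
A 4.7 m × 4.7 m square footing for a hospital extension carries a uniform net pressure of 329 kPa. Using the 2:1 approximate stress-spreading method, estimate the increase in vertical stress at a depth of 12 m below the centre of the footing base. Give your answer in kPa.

Δσ_z ≈ 26.1 kPa

By the 2:1 method the load spreads at 1 horizontal : 2 vertical, so at depth z the loaded area has grown by z in each plan dimension:
Δσ = qBL/((B+z)(L+z)) = 329×4.7×4.7/((4.7+12)(4.7+12)) = 26.059 kPa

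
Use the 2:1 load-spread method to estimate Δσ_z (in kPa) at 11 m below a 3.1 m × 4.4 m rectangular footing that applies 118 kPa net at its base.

Δσ_z ≈ 7.41 kPa

By the 2:1 method the load spreads at 1 horizontal : 2 vertical, so at depth z the loaded area has grown by z in each plan dimension:
Δσ = qBL/((B+z)(L+z)) = 118×3.1×4.4/((3.1+11)(4.4+11)) = 7.4124 kPa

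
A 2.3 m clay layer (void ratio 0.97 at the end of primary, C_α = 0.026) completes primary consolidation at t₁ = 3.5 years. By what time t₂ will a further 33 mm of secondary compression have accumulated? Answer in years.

S_s = C_α·H/(1+e_p)·log₁₀(t₂/t₁) ⇒ log₁₀(t₂/t₁) = S_s·(1+e_p)/(C_α·H).
log₁₀(t₂/t₁) = 0.033 × (1+0.97) / (0.026×2.3) = 1.087
t₂ = t₁ × 10^1.087 = 3.5 × 12.22 = 42.78 years

t₂ ≈ 42.8 years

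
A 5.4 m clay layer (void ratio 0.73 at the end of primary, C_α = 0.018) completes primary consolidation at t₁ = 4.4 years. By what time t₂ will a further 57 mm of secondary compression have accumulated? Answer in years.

S_s = C_α·H/(1+e_p)·log₁₀(t₂/t₁) ⇒ log₁₀(t₂/t₁) = S_s·(1+e_p)/(C_α·H).
log₁₀(t₂/t₁) = 0.057 × (1+0.73) / (0.018×5.4) = 1.015
t₂ = t₁ × 10^1.015 = 4.4 × 10.34 = 45.49 years

t₂ ≈ 45.5 years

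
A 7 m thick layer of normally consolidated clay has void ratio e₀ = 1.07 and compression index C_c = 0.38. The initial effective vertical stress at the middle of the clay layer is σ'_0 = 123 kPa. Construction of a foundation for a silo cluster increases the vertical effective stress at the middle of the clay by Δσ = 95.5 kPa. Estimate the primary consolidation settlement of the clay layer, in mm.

S_c ≈ 321 mm

Final effective stress: σ'_f = σ'_0 + Δσ = 123 + 95.5 = 218.5 kPa.
Normally consolidated clay, so the full stress increment lies on the virgin compression line:
S_c = C_c·H/(1+e₀)·log₁₀(σ'_f/σ'_0) = 0.38×7/(1+1.07)×log₁₀(218.5/123)
    = 1.285 × 0.24955 = 0.3207 m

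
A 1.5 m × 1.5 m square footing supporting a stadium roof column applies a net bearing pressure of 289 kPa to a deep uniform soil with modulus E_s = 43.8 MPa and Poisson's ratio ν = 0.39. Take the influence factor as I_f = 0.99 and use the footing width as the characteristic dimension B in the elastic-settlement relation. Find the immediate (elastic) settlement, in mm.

S_e ≈ 8.31 mm

Immediate (elastic) settlement: S_e = q·B·(1−ν²)/E_s · I_f.
E_s = 43.8 MPa = 43800 kPa.
S_e = 289 × 1.5 × (1 − 0.39²) / 43800 × 0.99
    = 289 × 1.5 × 0.8479 / 43800 × 0.99
    = 0.008308 m = 8.308 mm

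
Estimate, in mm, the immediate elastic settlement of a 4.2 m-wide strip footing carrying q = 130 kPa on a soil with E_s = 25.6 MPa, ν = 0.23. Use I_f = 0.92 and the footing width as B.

Immediate (elastic) settlement: S_e = q·B·(1−ν²)/E_s · I_f.
E_s = 25.6 MPa = 25600 kPa.
S_e = 130 × 4.2 × (1 − 0.23²) / 25600 × 0.92
    = 130 × 4.2 × 0.9471 / 25600 × 0.92
    = 0.01858 m = 18.58 mm

S_e ≈ 18.6 mm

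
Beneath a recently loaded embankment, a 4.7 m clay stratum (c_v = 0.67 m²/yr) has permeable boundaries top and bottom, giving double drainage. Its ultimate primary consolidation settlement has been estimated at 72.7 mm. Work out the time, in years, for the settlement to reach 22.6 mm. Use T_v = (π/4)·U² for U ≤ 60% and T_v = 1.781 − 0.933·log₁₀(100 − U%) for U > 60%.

t ≈ 0.626 years

Drainage path length: H_d = H/2 = 2.35 m (double drainage).
U = S(t)/S_ult = 22.6/72.7 = 0.3109.
U ≤ 60%: T_v = (π/4)·U² = (π/4)×0.31087² = 0.075899.
t = T_v·H_d²/c_v = 0.075899×2.35²/0.67 = 0.6256 years.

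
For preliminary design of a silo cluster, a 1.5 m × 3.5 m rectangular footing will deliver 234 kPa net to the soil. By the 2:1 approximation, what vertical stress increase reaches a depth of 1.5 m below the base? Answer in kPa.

By the 2:1 method the load spreads at 1 horizontal : 2 vertical, so at depth z the loaded area has grown by z in each plan dimension:
Δσ = qBL/((B+z)(L+z)) = 234×1.5×3.5/((1.5+1.5)(3.5+1.5)) = 81.9 kPa

Δσ_z ≈ 81.9 kPa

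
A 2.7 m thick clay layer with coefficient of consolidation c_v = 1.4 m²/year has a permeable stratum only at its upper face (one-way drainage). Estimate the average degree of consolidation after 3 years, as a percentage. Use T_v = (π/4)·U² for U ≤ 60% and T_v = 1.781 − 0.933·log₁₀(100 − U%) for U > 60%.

U ≈ 80.4 %

Drainage path length: H_d = H = 2.7 m (single drainage).
T_v = c_v·t/H_d² = 1.4×3/2.7² = 0.57613.
T_v = 0.57613 corresponds to the U > 60% branch:
U = 1 − 10^((1.781 − T_v)/0.933)/100 = 0.8044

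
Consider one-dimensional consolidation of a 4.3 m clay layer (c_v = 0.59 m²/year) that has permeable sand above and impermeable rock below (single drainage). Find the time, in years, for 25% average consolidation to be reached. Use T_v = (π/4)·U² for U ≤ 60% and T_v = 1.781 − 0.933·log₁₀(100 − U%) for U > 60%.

t ≈ 1.54 years

Drainage path length: H_d = H = 4.3 m (single drainage).
U ≤ 60%: T_v = (π/4)·U² = (π/4)×0.25² = 0.049087.
t = T_v·H_d²/c_v = 0.049087×4.3²/0.59 = 1.538 years.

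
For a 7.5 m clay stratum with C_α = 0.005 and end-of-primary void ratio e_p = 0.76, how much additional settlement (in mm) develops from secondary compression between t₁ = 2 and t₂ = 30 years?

S_s ≈ 25.1 mm

Secondary compression: S_s = C_α·H/(1+e_p)·log₁₀(t₂/t₁)
S_s = 0.005×7.5/(1+0.76)×log₁₀(30/2)
    = 0.02131 × 1.176 = 0.02506 m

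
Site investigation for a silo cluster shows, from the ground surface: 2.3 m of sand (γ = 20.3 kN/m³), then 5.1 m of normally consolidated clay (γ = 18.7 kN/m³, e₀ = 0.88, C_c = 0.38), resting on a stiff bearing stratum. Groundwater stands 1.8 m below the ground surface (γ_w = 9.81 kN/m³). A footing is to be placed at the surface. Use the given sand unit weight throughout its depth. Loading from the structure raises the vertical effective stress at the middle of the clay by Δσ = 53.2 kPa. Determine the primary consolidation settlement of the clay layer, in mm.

S_c ≈ 269 mm

Mid-depth of clay below the ground surface: z = 2.3 + 5.1/2 = 4.85 m.
Total vertical stress at mid-clay: σ_v = 20.3×2.3 + 18.7×2.55 = 94.375 kPa.
Pore pressure: u = 9.81×(4.85 − 1.8) = 29.921 kPa.
Initial effective stress: σ'_0 = σ_v − u = 94.375 − 29.921 = 64.454 kPa.
Final effective stress: σ'_f = σ'_0 + Δσ = 64.454 + 53.2 = 117.65 kPa.
Normally consolidated clay, so the full stress increment lies on the virgin compression line:
S_c = C_c·H/(1+e₀)·log₁₀(σ'_f/σ'_0) = 0.38×5.1/(1+0.88)×log₁₀(117.65/64.454)
    = 1.0309 × 0.26134 = 0.2694 m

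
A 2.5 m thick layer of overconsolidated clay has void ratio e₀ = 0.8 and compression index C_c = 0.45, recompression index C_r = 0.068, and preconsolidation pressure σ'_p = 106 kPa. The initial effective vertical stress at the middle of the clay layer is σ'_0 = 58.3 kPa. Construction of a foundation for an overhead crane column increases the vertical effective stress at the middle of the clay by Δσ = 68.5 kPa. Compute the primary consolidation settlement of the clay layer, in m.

Final effective stress: σ'_f = 58.3 + 68.5 = 126.8 kPa.
σ'_f = 126.8 > σ'_p = 106 kPa, so the stress path crosses the preconsolidation pressure — recompression up to σ'_p, then virgin compression beyond:
S_c = H/(1+e₀)·[C_r·log₁₀(σ'_p/σ'_0) + C_c·log₁₀(σ'_f/σ'_p)]
    = 2.5/1.8 × [0.068×log₁₀(106/58.3) + 0.45×log₁₀(126.8/106)]
    = 1.3889 × [0.017655 + 0.035016] = 0.07315 m

S_c ≈ 0.0732 m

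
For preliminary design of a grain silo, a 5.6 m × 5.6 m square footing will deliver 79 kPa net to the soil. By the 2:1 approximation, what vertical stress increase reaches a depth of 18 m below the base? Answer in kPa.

By the 2:1 method the load spreads at 1 horizontal : 2 vertical, so at depth z the loaded area has grown by z in each plan dimension:
Δσ = qBL/((B+z)(L+z)) = 79×5.6×5.6/((5.6+18)(5.6+18)) = 4.4481 kPa

Δσ_z ≈ 4.45 kPa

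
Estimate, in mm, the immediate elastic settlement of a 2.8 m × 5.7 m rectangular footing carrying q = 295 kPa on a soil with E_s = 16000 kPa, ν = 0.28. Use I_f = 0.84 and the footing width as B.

S_e ≈ 40 mm

Immediate (elastic) settlement: S_e = q·B·(1−ν²)/E_s · I_f.
S_e = 295 × 2.8 × (1 − 0.28²) / 16000 × 0.84
    = 295 × 2.8 × 0.9216 / 16000 × 0.84
    = 0.03997 m = 39.97 mm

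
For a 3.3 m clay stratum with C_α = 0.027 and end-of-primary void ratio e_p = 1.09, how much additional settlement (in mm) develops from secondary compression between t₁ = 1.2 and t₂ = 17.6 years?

Secondary compression: S_s = C_α·H/(1+e_p)·log₁₀(t₂/t₁)
S_s = 0.027×3.3/(1+1.09)×log₁₀(17.6/1.2)
    = 0.04263 × 1.166 = 0.04972 m

S_s ≈ 49.7 mm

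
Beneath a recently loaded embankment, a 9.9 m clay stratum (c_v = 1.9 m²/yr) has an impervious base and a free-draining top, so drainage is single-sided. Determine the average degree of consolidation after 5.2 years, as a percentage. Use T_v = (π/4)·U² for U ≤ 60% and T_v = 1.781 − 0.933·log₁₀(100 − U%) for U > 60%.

U ≈ 35.8 %

Drainage path length: H_d = H = 9.9 m (single drainage).
T_v = c_v·t/H_d² = 1.9×5.2/9.9² = 0.10081.
T_v = 0.10081 corresponds to the U ≤ 60% branch:
U = √(4T_v/π) = 0.3583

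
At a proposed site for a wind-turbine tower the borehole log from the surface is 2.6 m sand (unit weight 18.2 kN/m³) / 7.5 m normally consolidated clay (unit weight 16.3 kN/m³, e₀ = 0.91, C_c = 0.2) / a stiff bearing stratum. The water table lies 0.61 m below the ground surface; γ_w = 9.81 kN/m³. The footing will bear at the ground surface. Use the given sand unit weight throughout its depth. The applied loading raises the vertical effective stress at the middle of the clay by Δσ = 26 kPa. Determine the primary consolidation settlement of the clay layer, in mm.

S_c ≈ 138 mm

Mid-depth of clay below the ground surface: z = 2.6 + 7.5/2 = 6.35 m.
Total vertical stress at mid-clay: σ_v = 18.2×2.6 + 16.3×3.75 = 108.44 kPa.
Pore pressure: u = 9.81×(6.35 − 0.61) = 56.309 kPa.
Initial effective stress: σ'_0 = σ_v − u = 108.44 − 56.309 = 52.131 kPa.
Final effective stress: σ'_f = σ'_0 + Δσ = 52.131 + 26 = 78.131 kPa.
Normally consolidated clay, so the full stress increment lies on the virgin compression line:
S_c = C_c·H/(1+e₀)·log₁₀(σ'_f/σ'_0) = 0.2×7.5/(1+0.91)×log₁₀(78.131/52.131)
    = 0.78534 × 0.17573 = 0.138 m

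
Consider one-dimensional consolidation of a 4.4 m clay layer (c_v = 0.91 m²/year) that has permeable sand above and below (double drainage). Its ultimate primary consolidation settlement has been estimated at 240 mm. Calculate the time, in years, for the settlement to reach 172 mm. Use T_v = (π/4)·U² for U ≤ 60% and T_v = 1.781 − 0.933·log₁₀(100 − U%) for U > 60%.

t ≈ 2.27 years

Drainage path length: H_d = H/2 = 2.2 m (double drainage).
U = S(t)/S_ult = 172/240 = 0.7167.
U > 60%: T_v = 1.781 − 0.933·log₁₀(100 − 71.667) = 0.42601.
t = T_v·H_d²/c_v = 0.42601×2.2²/0.91 = 2.266 years.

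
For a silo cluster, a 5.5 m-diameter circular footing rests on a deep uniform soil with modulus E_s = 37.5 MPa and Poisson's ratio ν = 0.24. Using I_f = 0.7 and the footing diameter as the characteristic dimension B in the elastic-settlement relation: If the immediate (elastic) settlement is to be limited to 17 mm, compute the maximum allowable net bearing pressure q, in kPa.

q ≈ 176 kPa

E_s = 37.5 MPa = 37500 kPa.
S_e = q·B·(1−ν²)/E_s · I_f  ⇒  q = S_e·E_s / (B·(1−ν²)·I_f).
q = 0.017 × 37500 / (5.5 × 0.9424 × 0.7) = 175.7 kPa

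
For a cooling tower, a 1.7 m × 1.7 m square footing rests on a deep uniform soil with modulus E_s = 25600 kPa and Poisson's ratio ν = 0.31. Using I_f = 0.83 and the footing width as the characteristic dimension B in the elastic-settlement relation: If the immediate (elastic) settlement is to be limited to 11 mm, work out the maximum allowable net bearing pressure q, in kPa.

q ≈ 221 kPa

S_e = q·B·(1−ν²)/E_s · I_f  ⇒  q = S_e·E_s / (B·(1−ν²)·I_f).
q = 0.011 × 25600 / (1.7 × 0.9039 × 0.83) = 220.8 kPa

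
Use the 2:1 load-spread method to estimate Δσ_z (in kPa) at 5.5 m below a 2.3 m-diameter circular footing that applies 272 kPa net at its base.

By the 2:1 method the load spreads at 1 horizontal : 2 vertical, so at depth z the loaded area has grown by z in each plan dimension:
Δσ ≈ qD²/(D+z)² = 272×2.3²/(2.3+5.5)² = 23.65 kPa

Δσ_z ≈ 23.6 kPa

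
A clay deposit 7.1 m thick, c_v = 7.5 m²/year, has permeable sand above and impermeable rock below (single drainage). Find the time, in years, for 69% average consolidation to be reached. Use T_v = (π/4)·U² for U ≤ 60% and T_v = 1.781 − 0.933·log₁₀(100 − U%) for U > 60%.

Drainage path length: H_d = H = 7.1 m (single drainage).
U > 60%: T_v = 1.781 − 0.933·log₁₀(100 − 69) = 0.38956.
t = T_v·H_d²/c_v = 0.38956×7.1²/7.5 = 2.618 years.

t ≈ 2.62 years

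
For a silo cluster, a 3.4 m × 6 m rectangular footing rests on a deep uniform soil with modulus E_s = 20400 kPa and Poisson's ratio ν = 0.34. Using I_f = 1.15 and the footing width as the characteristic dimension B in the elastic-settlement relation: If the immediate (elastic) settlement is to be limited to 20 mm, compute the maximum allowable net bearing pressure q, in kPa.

q ≈ 118 kPa

S_e = q·B·(1−ν²)/E_s · I_f  ⇒  q = S_e·E_s / (B·(1−ν²)·I_f).
q = 0.02 × 20400 / (3.4 × 0.8844 × 1.15) = 118 kPa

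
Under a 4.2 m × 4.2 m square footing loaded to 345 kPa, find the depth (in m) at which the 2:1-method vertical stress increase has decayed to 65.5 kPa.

z ≈ 5.44 m

2:1 spreading — at depth z the loaded area has grown by z in each plan dimension:
qB²/(B+z)² = Δσ_z ⇒ z = B(√(q/Δσ_z) − 1) = 4.2×(√(345/65.5) − 1) = 5.439 m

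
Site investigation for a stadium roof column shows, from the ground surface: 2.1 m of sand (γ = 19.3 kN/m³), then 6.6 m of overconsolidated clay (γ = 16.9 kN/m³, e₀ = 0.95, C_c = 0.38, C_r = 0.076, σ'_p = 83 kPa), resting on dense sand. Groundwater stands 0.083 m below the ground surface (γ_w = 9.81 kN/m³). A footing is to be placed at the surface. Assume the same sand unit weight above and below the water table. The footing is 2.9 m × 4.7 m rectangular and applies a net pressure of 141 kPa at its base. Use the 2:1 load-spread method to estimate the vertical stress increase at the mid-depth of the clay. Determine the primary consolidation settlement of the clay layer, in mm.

S_c ≈ 46.7 mm

Mid-depth of clay below the ground surface: z = 2.1 + 6.6/2 = 5.4 m.
Total vertical stress at mid-clay: σ_v = 19.3×2.1 + 16.9×3.3 = 96.3 kPa.
Pore pressure: u = 9.81×(5.4 − 0.083) = 52.16 kPa.
Initial effective stress: σ'_0 = σ_v − u = 96.3 − 52.16 = 44.14 kPa.
Stress increase at mid-clay by the 2:1 spreading method:
Δσ = qBL/((B+z)(L+z)) = 141×2.9×4.7/((2.9+5.4)(4.7+5.4)) = 22.925 kPa
Final effective stress: σ'_f = 44.14 + 22.925 = 67.065 kPa.
σ'_f = 67.065 ≤ σ'_p = 83 kPa, so the clay remains overconsolidated and only the recompression index applies:
S_c = C_r·H/(1+e₀)·log₁₀(σ'_f/σ'_0) = 0.076×6.6/1.95×log₁₀(67.065/44.14)
    = 0.25723 × 0.18166 = 0.04673 m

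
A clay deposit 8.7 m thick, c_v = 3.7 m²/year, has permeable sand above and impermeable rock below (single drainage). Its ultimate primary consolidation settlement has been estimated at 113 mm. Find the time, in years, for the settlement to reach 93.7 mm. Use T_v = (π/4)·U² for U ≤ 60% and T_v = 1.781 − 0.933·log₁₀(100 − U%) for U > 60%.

t ≈ 12.9 years

Drainage path length: H_d = H = 8.7 m (single drainage).
U = S(t)/S_ult = 93.7/113 = 0.8292.
U > 60%: T_v = 1.781 − 0.933·log₁₀(100 − 82.92) = 0.6311.
t = T_v·H_d²/c_v = 0.6311×8.7²/3.7 = 12.91 years.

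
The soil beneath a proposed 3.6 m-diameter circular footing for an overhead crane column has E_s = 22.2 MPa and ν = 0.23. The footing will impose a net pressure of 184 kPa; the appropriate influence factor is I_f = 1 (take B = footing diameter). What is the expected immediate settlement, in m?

Immediate (elastic) settlement: S_e = q·B·(1−ν²)/E_s · I_f.
E_s = 22.2 MPa = 22200 kPa.
S_e = 184 × 3.6 × (1 − 0.23²) / 22200 × 1
    = 184 × 3.6 × 0.9471 / 22200 × 1
    = 0.02826 m

S_e ≈ 0.0283 m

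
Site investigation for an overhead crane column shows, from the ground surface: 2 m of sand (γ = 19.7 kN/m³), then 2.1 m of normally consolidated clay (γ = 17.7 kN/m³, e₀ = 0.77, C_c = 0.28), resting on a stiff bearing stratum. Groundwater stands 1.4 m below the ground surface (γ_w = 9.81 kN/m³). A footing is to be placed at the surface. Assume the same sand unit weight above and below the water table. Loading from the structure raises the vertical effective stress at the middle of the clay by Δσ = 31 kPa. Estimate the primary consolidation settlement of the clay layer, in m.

Mid-depth of clay below the ground surface: z = 2 + 2.1/2 = 3.05 m.
Total vertical stress at mid-clay: σ_v = 19.7×2 + 17.7×1.05 = 57.985 kPa.
Pore pressure: u = 9.81×(3.05 − 1.4) = 16.186 kPa.
Initial effective stress: σ'_0 = σ_v − u = 57.985 − 16.186 = 41.799 kPa.
Final effective stress: σ'_f = σ'_0 + Δσ = 41.799 + 31 = 72.799 kPa.
Normally consolidated clay, so the full stress increment lies on the virgin compression line:
S_c = C_c·H/(1+e₀)·log₁₀(σ'_f/σ'_0) = 0.28×2.1/(1+0.77)×log₁₀(72.799/41.799)
    = 0.3322 × 0.24096 = 0.08005 m

S_c ≈ 0.08 m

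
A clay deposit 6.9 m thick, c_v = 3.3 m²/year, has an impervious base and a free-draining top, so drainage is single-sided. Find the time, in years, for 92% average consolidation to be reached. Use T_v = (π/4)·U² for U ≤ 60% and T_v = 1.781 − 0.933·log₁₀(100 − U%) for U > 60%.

t ≈ 13.5 years

Drainage path length: H_d = H = 6.9 m (single drainage).
U > 60%: T_v = 1.781 − 0.933·log₁₀(100 − 92) = 0.93842.
t = T_v·H_d²/c_v = 0.93842×6.9²/3.3 = 13.54 years.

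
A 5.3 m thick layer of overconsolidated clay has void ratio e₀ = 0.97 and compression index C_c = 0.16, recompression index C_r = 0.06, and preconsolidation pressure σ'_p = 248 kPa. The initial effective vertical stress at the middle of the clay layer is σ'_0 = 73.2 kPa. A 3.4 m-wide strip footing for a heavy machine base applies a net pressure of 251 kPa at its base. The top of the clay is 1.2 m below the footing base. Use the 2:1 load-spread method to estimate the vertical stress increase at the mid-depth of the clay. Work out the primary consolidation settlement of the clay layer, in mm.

S_c ≈ 67.2 mm

Mid-depth of clay below the footing base: z = 1.2 + 5.3/2 = 3.85 m.
Stress increase at mid-clay by the 2:1 spreading method:
Δσ = qB/(B+z) = 251×3.4/(3.4+3.85) = 117.71 kPa
Final effective stress: σ'_f = 73.2 + 117.71 = 190.91 kPa.
σ'_f = 190.91 ≤ σ'_p = 248 kPa, so the clay remains overconsolidated and only the recompression index applies:
S_c = C_r·H/(1+e₀)·log₁₀(σ'_f/σ'_0) = 0.06×5.3/1.97×log₁₀(190.91/73.2)
    = 0.16142 × 0.41632 = 0.0672 m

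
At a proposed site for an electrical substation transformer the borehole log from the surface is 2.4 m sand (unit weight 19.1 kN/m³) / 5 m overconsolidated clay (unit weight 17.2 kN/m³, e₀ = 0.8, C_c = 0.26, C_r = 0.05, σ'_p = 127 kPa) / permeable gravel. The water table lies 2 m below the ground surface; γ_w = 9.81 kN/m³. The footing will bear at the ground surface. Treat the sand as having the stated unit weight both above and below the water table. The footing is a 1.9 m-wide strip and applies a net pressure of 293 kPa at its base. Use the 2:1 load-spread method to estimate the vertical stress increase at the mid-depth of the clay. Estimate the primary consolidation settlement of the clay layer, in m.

Mid-depth of clay below the ground surface: z = 2.4 + 5/2 = 4.9 m.
Total vertical stress at mid-clay: σ_v = 19.1×2.4 + 17.2×2.5 = 88.84 kPa.
Pore pressure: u = 9.81×(4.9 − 2) = 28.449 kPa.
Initial effective stress: σ'_0 = σ_v − u = 88.84 − 28.449 = 60.391 kPa.
Stress increase at mid-clay by the 2:1 spreading method:
Δσ = qB/(B+z) = 293×1.9/(1.9+4.9) = 81.868 kPa
Final effective stress: σ'_f = 60.391 + 81.868 = 142.26 kPa.
σ'_f = 142.26 > σ'_p = 127 kPa, so the stress path crosses the preconsolidation pressure — recompression up to σ'_p, then virgin compression beyond:
S_c = H/(1+e₀)·[C_r·log₁₀(σ'_p/σ'_0) + C_c·log₁₀(σ'_f/σ'_p)]
    = 5/1.8 × [0.05×log₁₀(127/60.391) + 0.26×log₁₀(142.26/127)]
    = 2.7778 × [0.016142 + 0.012813] = 0.08043 m

S_c ≈ 0.0804 m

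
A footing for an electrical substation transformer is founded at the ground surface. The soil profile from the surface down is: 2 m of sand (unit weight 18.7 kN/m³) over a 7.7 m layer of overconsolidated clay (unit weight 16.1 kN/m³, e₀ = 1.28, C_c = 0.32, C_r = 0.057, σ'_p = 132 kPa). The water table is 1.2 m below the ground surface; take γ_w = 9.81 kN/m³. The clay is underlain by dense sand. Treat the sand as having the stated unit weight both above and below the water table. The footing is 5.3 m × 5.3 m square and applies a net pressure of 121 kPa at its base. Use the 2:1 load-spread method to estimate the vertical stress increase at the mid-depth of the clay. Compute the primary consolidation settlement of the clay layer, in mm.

S_c ≈ 34.4 mm

Mid-depth of clay below the ground surface: z = 2 + 7.7/2 = 5.85 m.
Total vertical stress at mid-clay: σ_v = 18.7×2 + 16.1×3.85 = 99.385 kPa.
Pore pressure: u = 9.81×(5.85 − 1.2) = 45.617 kPa.
Initial effective stress: σ'_0 = σ_v − u = 99.385 − 45.617 = 53.768 kPa.
Stress increase at mid-clay by the 2:1 spreading method:
Δσ = qBL/((B+z)(L+z)) = 121×5.3×5.3/((5.3+5.85)(5.3+5.85)) = 27.339 kPa
Final effective stress: σ'_f = 53.768 + 27.339 = 81.107 kPa.
σ'_f = 81.107 ≤ σ'_p = 132 kPa, so the clay remains overconsolidated and only the recompression index applies:
S_c = C_r·H/(1+e₀)·log₁₀(σ'_f/σ'_0) = 0.057×7.7/2.28×log₁₀(81.107/53.768)
    = 0.1925 × 0.17853 = 0.03437 m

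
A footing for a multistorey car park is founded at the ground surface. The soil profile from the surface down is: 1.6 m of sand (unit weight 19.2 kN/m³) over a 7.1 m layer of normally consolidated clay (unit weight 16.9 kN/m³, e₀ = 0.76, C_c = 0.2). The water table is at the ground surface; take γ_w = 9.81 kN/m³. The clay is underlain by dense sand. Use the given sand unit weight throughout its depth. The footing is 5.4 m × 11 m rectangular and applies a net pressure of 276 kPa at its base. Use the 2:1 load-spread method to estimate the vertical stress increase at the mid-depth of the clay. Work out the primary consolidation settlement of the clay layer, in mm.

Mid-depth of clay below the ground surface: z = 1.6 + 7.1/2 = 5.15 m.
Total vertical stress at mid-clay: σ_v = 19.2×1.6 + 16.9×3.55 = 90.715 kPa.
Pore pressure: u = 9.81×(5.15 − 0) = 50.522 kPa.
Initial effective stress: σ'_0 = σ_v − u = 90.715 − 50.522 = 40.193 kPa.
Stress increase at mid-clay by the 2:1 spreading method:
Δσ = qBL/((B+z)(L+z)) = 276×5.4×11/((5.4+5.15)(11+5.15)) = 96.221 kPa
Final effective stress: σ'_f = σ'_0 + Δσ = 40.193 + 96.221 = 136.41 kPa.
Normally consolidated clay, so the full stress increment lies on the virgin compression line:
S_c = C_c·H/(1+e₀)·log₁₀(σ'_f/σ'_0) = 0.2×7.1/(1+0.76)×log₁₀(136.41/40.193)
    = 0.80682 × 0.5307 = 0.4282 m

S_c ≈ 428 mm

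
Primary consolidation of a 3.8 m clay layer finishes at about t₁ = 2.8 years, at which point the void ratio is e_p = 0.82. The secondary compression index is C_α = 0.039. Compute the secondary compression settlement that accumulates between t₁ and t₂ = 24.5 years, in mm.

Secondary compression: S_s = C_α·H/(1+e_p)·log₁₀(t₂/t₁)
S_s = 0.039×3.8/(1+0.82)×log₁₀(24.5/2.8)
    = 0.08143 × 0.942 = 0.07671 m

S_s ≈ 76.7 mm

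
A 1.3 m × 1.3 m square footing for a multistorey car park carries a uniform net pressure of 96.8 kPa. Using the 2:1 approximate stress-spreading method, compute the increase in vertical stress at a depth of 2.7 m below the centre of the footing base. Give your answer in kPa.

By the 2:1 method the load spreads at 1 horizontal : 2 vertical, so at depth z the loaded area has grown by z in each plan dimension:
Δσ = qBL/((B+z)(L+z)) = 96.8×1.3×1.3/((1.3+2.7)(1.3+2.7)) = 10.225 kPa

Δσ_z ≈ 10.2 kPa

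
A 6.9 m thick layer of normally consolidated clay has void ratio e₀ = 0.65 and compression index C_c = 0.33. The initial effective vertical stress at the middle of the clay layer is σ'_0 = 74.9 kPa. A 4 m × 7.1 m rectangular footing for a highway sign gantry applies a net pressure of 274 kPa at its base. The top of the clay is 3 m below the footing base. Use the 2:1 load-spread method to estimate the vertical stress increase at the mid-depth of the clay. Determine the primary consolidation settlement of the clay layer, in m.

Mid-depth of clay below the footing base: z = 3 + 6.9/2 = 6.45 m.
Stress increase at mid-clay by the 2:1 spreading method:
Δσ = qBL/((B+z)(L+z)) = 274×4×7.1/((4+6.45)(7.1+6.45)) = 54.956 kPa
Final effective stress: σ'_f = σ'_0 + Δσ = 74.9 + 54.956 = 129.86 kPa.
Normally consolidated clay, so the full stress increment lies on the virgin compression line:
S_c = C_c·H/(1+e₀)·log₁₀(σ'_f/σ'_0) = 0.33×6.9/(1+0.65)×log₁₀(129.86/74.9)
    = 1.38 × 0.23899 = 0.3298 m

S_c ≈ 0.33 m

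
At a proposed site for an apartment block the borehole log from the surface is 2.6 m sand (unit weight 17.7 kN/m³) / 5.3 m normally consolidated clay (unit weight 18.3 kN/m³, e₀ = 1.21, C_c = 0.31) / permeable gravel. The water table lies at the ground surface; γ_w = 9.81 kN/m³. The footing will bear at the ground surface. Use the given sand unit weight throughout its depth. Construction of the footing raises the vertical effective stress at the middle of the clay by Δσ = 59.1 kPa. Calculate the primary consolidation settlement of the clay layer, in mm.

Mid-depth of clay below the ground surface: z = 2.6 + 5.3/2 = 5.25 m.
Total vertical stress at mid-clay: σ_v = 17.7×2.6 + 18.3×2.65 = 94.515 kPa.
Pore pressure: u = 9.81×(5.25 − 0) = 51.503 kPa.
Initial effective stress: σ'_0 = σ_v − u = 94.515 − 51.503 = 43.012 kPa.
Final effective stress: σ'_f = σ'_0 + Δσ = 43.012 + 59.1 = 102.11 kPa.
Normally consolidated clay, so the full stress increment lies on the virgin compression line:
S_c = C_c·H/(1+e₀)·log₁₀(σ'_f/σ'_0) = 0.31×5.3/(1+1.21)×log₁₀(102.11/43.012)
    = 0.74344 × 0.37548 = 0.2791 m

S_c ≈ 279 mm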